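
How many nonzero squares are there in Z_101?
For prime 101, there are (p-1)/2 = (101-1)/2 = 50 quadratic residues (excluding 0).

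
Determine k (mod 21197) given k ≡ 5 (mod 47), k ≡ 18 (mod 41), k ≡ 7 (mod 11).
8136

Using the Chinese Remainder Theorem:
M = product of moduli = 21197
For equation 1: M_1 = 451, 451 ≡ 28 (mod 47), inverse of 451 mod 47 is 42 (check: 28 × 42 = 1176 ≡ 1 (mod 47))
For equation 2: M_2 = 517, 517 ≡ 25 (mod 41), inverse of 517 mod 41 is 23 (check: 25 × 23 = 575 ≡ 1 (mod 41))
For equation 3: M_3 = 1927, 1927 ≡ 2 (mod 11), inverse of 1927 mod 11 is 6 (check: 2 × 6 = 12 ≡ 1 (mod 11))
Combine: k ≡ Σ r_i×M_i×(M_i⁻¹ mod m_i) = 5×451×42 + 18×517×23 + 7×1927×6 = 94710 + 214038 + 80934 = 389682
389682 mod 21197 = 8136
k ≡ 8136 (mod 21197)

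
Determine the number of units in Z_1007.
936

Prime factorization: 1007 = 19 × 53
Using the formula φ(n) = n × Π(1 - 1/p) for each prime factor p:
φ(1007) = 1007 × (1 - 1/19) × (1 - 1/53)
φ(1007) = 936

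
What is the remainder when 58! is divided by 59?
By Wilson's theorem, (58)! ≡ -1 ≡ 58 (mod 59)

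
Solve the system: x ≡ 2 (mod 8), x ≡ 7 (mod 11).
M = 8 × 11 = 88. M₁ = 11, y₁ ≡ 3 (mod 8). M₂ = 8, y₂ ≡ 7 (mod 11). x = 2×11×3 + 7×8×7 ≡ 18 (mod 88)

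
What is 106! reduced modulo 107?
By Wilson's theorem, (106)! ≡ -1 ≡ 106 (mod 107)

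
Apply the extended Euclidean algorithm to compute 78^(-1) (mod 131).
Extended GCD: 78(42) + 131(-25) = 1. So 78^(-1) ≡ 42 ≡ 42 (mod 131). Verify: 78 × 42 = 3276 ≡ 1 (mod 131)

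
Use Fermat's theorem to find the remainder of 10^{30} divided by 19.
7

By Fermat's Little Theorem, a^(p-1) ≡ 1 (mod p) for prime p and gcd(a, p) = 1
Here p = 19, so 10^18 ≡ 1 (mod 19)
We can reduce the exponent: 30 mod 18 = 12
So 10^30 ≡ 10^12 (mod 19)
Computing: 10^12 mod 19 = 7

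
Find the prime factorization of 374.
2 × 11 × 17

Divide by primes starting from smallest:
374 ÷ 2 = 187
187 ÷ 11 = 17
17 ÷ 17 = 1

374 = 2 × 11 × 17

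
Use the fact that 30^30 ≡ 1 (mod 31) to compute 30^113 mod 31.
By Fermat: 30^{30} ≡ 1 (mod 31). 113 = 3×30 + 23. So 30^{113} ≡ 30^{23} ≡ 30 (mod 31)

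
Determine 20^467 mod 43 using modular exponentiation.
Using Fermat: 20^{42} ≡ 1 (mod 43). 467 ≡ 5 (mod 42). So 20^{467} ≡ 20^{5} ≡ 26 (mod 43)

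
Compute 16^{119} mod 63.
4

Using successive squaring:
Binary expansion of 119: 1110111
Powers of 16 mod 63 (each is the square of the previous):
  16^1 ≡ 16 (mod 63)
  16^2 ≡ 16² = 256 ≡ 4 (mod 63)
  16^4 ≡ 4² = 16 ≡ 16 (mod 63)
  16^8 ≡ 16² = 256 ≡ 4 (mod 63)
  16^16 ≡ 4² = 16 ≡ 16 (mod 63)
  16^32 ≡ 16² = 256 ≡ 4 (mod 63)
  16^64 ≡ 4² = 16 ≡ 16 (mod 63)
119 = 64 + 32 + 16 + 4 + 2 + 1, so 16^119 = 16^64 × 16^32 × 16^16 × 16^4 × 16^2 × 16^1 ≡ 16 × 4 × 16 × 16 × 4 × 16 (mod 63)
Multiplying step by step:
  16 × 4 = 64 ≡ 1 (mod 63)
  1 × 16 = 16 ≡ 16 (mod 63)
  16 × 16 = 256 ≡ 4 (mod 63)
  4 × 4 = 16 ≡ 16 (mod 63)
  16 × 16 = 256 ≡ 4 (mod 63)
Result: 16^119 ≡ 4 (mod 63)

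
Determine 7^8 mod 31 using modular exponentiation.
8 = 8 (binary 1000). Repeated squaring mod 31: 7^1 ≡ 7; 7^2 ≡ 7² = 49 ≡ 18; 7^4 ≡ 18² = 324 ≡ 14; 7^8 ≡ 14² = 196 ≡ 10. So 7^8 ≡ 10 (mod 31).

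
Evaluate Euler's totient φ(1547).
1152

Prime factorization: 1547 = 7 × 13 × 17
Using the formula φ(n) = n × Π(1 - 1/p) for each prime factor p:
φ(1547) = 1547 × (1 - 1/7) × (1 - 1/13) × (1 - 1/17)
φ(1547) = 1152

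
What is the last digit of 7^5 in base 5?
7 ≡ 2 (mod 5). 5 = 4 + 1 (binary 101). Repeated squaring mod 5: 2^1 ≡ 2; 2^2 ≡ 2² = 4 ≡ 4; 2^4 ≡ 4² = 16 ≡ 1. Multiply: 7^5 ≡ 2^4 × 2^1 ≡ 1 × 2 (mod 5): 1 × 2 = 2 ≡ 2. So 7^5 ≡ 2 (mod 5).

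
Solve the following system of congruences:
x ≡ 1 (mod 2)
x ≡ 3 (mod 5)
3

Using the Chinese Remainder Theorem:
M = product of moduli = 10
For equation 1: M_1 = 5, 5 ≡ 1 (mod 2), inverse of 5 mod 2 is 1 (check: 1 × 1 = 1 ≡ 1 (mod 2))
For equation 2: M_2 = 2, 2 ≡ 2 (mod 5), inverse of 2 mod 5 is 3 (check: 2 × 3 = 6 ≡ 1 (mod 5))
Combine: x ≡ Σ r_i×M_i×(M_i⁻¹ mod m_i) = 1×5×1 + 3×2×3 = 5 + 18 = 23
23 mod 10 = 3
x ≡ 3 (mod 10)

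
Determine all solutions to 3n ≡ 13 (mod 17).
10

Since gcd(3, 17) = 1 divides 13, a solution exists.
Multiply both sides by the inverse of 3 mod 17:
  3^(-1) mod 17 = 6
  x ≡ 6 × 13 ≡ 78 ≡ 10 (mod 17)
Verification: 3 × 10 = 30 = 1 × 17 + 13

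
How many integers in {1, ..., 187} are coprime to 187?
160

Prime factorization: 187 = 11 × 17
Using the formula φ(n) = n × Π(1 - 1/p) for each prime factor p:
φ(187) = 187 × (1 - 1/11) × (1 - 1/17)
φ(187) = 160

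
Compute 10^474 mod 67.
Using Fermat: 10^{66} ≡ 1 (mod 67). 474 ≡ 12 (mod 66). So 10^{474} ≡ 10^{12} ≡ 22 (mod 67)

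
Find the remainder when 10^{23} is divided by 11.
By Fermat: 10^{10} ≡ 1 (mod 11). 23 = 2×10 + 3. So 10^{23} ≡ 10^{3} ≡ 10 (mod 11)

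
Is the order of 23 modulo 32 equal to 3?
No, the actual order is 4, not 3.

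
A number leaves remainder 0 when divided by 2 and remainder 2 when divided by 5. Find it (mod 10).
M = 2 × 5 = 10. M₁ = 5, y₁ ≡ 1 (mod 2). M₂ = 2, y₂ ≡ 3 (mod 5). z = 0×5×1 + 2×2×3 ≡ 2 (mod 10)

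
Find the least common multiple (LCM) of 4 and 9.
36

First find GCD(4, 9) using the Euclidean algorithm:
4 = 0 × 9 + 4
9 = 2 × 4 + 1
4 = 4 × 1 + 0
GCD(4, 9) = 1

LCM formula: LCM(a, b) = (a × b) / GCD(a, b)
LCM(4, 9) = (4 × 9) / 1
LCM(4, 9) = 36 / 1
LCM(4, 9) = 36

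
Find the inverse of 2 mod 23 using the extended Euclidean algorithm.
Extended GCD: 2(-11) + 23(1) = 1. So 2^(-1) ≡ 12 ≡ 12 (mod 23). Verify: 2 × 12 = 24 ≡ 1 (mod 23)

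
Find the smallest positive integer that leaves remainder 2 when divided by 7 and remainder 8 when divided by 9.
M = 7 × 9 = 63. M₁ = 9, y₁ ≡ 4 (mod 7). M₂ = 7, y₂ ≡ 4 (mod 9). y = 2×9×4 + 8×7×4 ≡ 44 (mod 63). The smallest positive such number is 44.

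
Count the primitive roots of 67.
20

The number of primitive roots modulo p is φ(p-1) = φ(66)
φ(66) = 20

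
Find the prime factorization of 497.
7 × 71

Divide by primes starting from smallest:
497 ÷ 7 = 71
71 ÷ 71 = 1

497 = 7 × 71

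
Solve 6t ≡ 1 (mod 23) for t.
6^(-1) ≡ 4 (mod 23). Verification: 6 × 4 = 24 ≡ 1 (mod 23)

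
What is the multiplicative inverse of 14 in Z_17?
14^(-1) ≡ 11 (mod 17). Verification: 14 × 11 = 154 ≡ 1 (mod 17)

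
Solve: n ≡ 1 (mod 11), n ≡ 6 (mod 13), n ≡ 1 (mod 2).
M = 11 × 13 × 2 = 286. M₁ = 26, y₁ ≡ 3 (mod 11). M₂ = 22, y₂ ≡ 3 (mod 13). M₃ = 143, y₃ ≡ 1 (mod 2). n = 1×26×3 + 6×22×3 + 1×143×1 ≡ 45 (mod 286)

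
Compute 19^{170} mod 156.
49

Using successive squaring:
Binary expansion of 170: 10101010
Powers of 19 mod 156 (each is the square of the previous):
  19^1 ≡ 19 (mod 156)
  19^2 ≡ 19² = 361 ≡ 49 (mod 156)
  19^4 ≡ 49² = 2401 ≡ 61 (mod 156)
  19^8 ≡ 61² = 3721 ≡ 133 (mod 156)
  19^16 ≡ 133² = 17689 ≡ 61 (mod 156)
  19^32 ≡ 61² = 3721 ≡ 133 (mod 156)
  19^64 ≡ 133² = 17689 ≡ 61 (mod 156)
  19^128 ≡ 61² = 3721 ≡ 133 (mod 156)
170 = 128 + 32 + 8 + 2, so 19^170 = 19^128 × 19^32 × 19^8 × 19^2 ≡ 133 × 133 × 133 × 49 (mod 156)
Multiplying step by step:
  133 × 133 = 17689 ≡ 61 (mod 156)
  61 × 133 = 8113 ≡ 1 (mod 156)
  1 × 49 = 49 ≡ 49 (mod 156)
Result: 19^170 ≡ 49 (mod 156)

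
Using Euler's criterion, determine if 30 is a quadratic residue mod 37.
By Euler's criterion: 30^{18} ≡ 1 (mod 37). Since this equals 1, 30 is a QR.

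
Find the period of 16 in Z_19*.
Powers of 16 mod 19: 16^1≡16, 16^2≡9, 16^3≡11, 16^4≡5, 16^5≡4, 16^6≡7, 16^7≡17, 16^8≡6, 16^9≡1. Order = 9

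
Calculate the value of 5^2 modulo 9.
2 = 2 (binary 10). Repeated squaring mod 9: 5^1 ≡ 5; 5^2 ≡ 5² = 25 ≡ 7. So 5^2 ≡ 7 (mod 9).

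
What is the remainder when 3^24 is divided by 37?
Using repeated squaring. 24 = 16 + 8 (binary 11000). Repeated squaring mod 37: 3^1 ≡ 3; 3^2 ≡ 3² = 9 ≡ 9; 3^4 ≡ 9² = 81 ≡ 7; 3^8 ≡ 7² = 49 ≡ 12; 3^16 ≡ 12² = 144 ≡ 33. Multiply: 3^24 = 3^16 × 3^8 ≡ 33 × 12 (mod 37): 33 × 12 = 396 ≡ 26. So 3^24 ≡ 26 (mod 37).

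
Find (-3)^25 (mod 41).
Using repeated squaring. (-3) ≡ 38 (mod 41). 25 = 16 + 8 + 1 (binary 11001). Repeated squaring mod 41: 38^1 ≡ 38; 38^2 ≡ 38² = 1444 ≡ 9; 38^4 ≡ 9² = 81 ≡ 40; 38^8 ≡ 40² = 1600 ≡ 1; 38^16 ≡ 1² = 1 ≡ 1. Multiply: (-3)^25 ≡ 38^16 × 38^8 × 38^1 ≡ 1 × 1 × 38 (mod 41): 1 × 1 = 1 ≡ 1; 1 × 38 = 38 ≡ 38. So (-3)^25 ≡ 38 (mod 41).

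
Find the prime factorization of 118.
2 × 59

Divide by primes starting from smallest:
118 ÷ 2 = 59
59 ÷ 59 = 1

118 = 2 × 59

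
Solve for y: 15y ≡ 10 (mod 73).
25

Since gcd(15, 73) = 1 divides 10, a solution exists.
Multiply both sides by the inverse of 15 mod 73:
  15^(-1) mod 73 = 39
  x ≡ 39 × 10 ≡ 390 ≡ 25 (mod 73)
Verification: 15 × 25 = 375 = 5 × 73 + 10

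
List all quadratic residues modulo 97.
QRs mod 97: {1, 2, 3, 4, 6, 8, 9, 11, 12, 16, 18, 22, 24, 25, 27, 31, 32, 33, 35, 36, 43, 44, 47, 48, 49, 50, 53, 54, 61, 62, 64, 65, 66, 70, 72, 73, 75, 79, 81, 85, 86, 88, 89, 91, 93, 94, 95, 96}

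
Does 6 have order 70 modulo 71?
p - 1 = 70 has prime divisors 2, 5, 7. Check 6^(70/q) mod 71 for each: 6^(70/2) = 6^35 ≡ 1, 6^(70/5) = 6^14 ≡ 5, 6^(70/7) = 6^10 ≡ 20 (mod 71). Since 6^35 ≡ 1 (mod 71), the order of 6 divides 35 (in fact the order is 35) ≠ 70, so it is not a primitive root.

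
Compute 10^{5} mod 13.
4

Using successive squaring:
Binary expansion of 5: 101
Powers of 10 mod 13 (each is the square of the previous):
  10^1 ≡ 10 (mod 13)
  10^2 ≡ 10² = 100 ≡ 9 (mod 13)
  10^4 ≡ 9² = 81 ≡ 3 (mod 13)
5 = 4 + 1, so 10^5 = 10^4 × 10^1 ≡ 3 × 10 (mod 13)
Multiplying step by step:
  3 × 10 = 30 ≡ 4 (mod 13)
Result: 10^5 ≡ 4 (mod 13)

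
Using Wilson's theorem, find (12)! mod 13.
By Wilson's theorem, (12)! ≡ -1 ≡ 12 (mod 13)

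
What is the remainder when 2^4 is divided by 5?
4 = 4 (binary 100). Repeated squaring mod 5: 2^1 ≡ 2; 2^2 ≡ 2² = 4 ≡ 4; 2^4 ≡ 4² = 16 ≡ 1. So 2^4 ≡ 1 (mod 5).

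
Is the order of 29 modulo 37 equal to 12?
Yes, ord_37(29) = 12.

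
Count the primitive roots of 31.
8

The number of primitive roots modulo p is φ(p-1) = φ(30)
φ(30) = 8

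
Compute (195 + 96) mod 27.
21

(195 + 96) = 291
291 mod 27 = 21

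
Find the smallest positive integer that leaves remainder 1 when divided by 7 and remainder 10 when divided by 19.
M = 7 × 19 = 133. M₁ = 19, y₁ ≡ 3 (mod 7). M₂ = 7, y₂ ≡ 11 (mod 19). m = 1×19×3 + 10×7×11 ≡ 29 (mod 133). The smallest positive such number is 29.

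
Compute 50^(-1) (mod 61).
50^(-1) ≡ 11 (mod 61). Verification: 50 × 11 = 550 ≡ 1 (mod 61)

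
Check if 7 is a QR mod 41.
By Euler's criterion: 7^{20} ≡ 40 (mod 41). Since this equals -1 (≡ 40), 7 is not a QR.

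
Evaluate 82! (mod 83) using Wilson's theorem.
By Wilson's theorem, (82)! ≡ -1 ≡ 82 (mod 83)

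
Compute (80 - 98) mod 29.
11

(80 - 98) = -18
-18 mod 29 = 11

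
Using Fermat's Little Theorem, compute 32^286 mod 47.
By Fermat: 32^{46} ≡ 1 (mod 47). 286 = 6×46 + 10. So 32^{286} ≡ 32^{10} ≡ 16 (mod 47)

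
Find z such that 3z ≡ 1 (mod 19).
3^(-1) ≡ 13 (mod 19). Verification: 3 × 13 = 39 ≡ 1 (mod 19)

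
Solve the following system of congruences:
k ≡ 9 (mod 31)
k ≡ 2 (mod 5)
102

Using the Chinese Remainder Theorem:
M = product of moduli = 155
For equation 1: M_1 = 5, 5 ≡ 5 (mod 31), inverse of 5 mod 31 is 25 (check: 5 × 25 = 125 ≡ 1 (mod 31))
For equation 2: M_2 = 31, 31 ≡ 1 (mod 5), inverse of 31 mod 5 is 1 (check: 1 × 1 = 1 ≡ 1 (mod 5))
Combine: k ≡ Σ r_i×M_i×(M_i⁻¹ mod m_i) = 9×5×25 + 2×31×1 = 1125 + 62 = 1187
1187 mod 155 = 102
k ≡ 102 (mod 155)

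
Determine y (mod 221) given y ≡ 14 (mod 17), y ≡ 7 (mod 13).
150

Using the Chinese Remainder Theorem:
M = product of moduli = 221
For equation 1: M_1 = 13, 13 ≡ 13 (mod 17), inverse of 13 mod 17 is 4 (check: 13 × 4 = 52 ≡ 1 (mod 17))
For equation 2: M_2 = 17, 17 ≡ 4 (mod 13), inverse of 17 mod 13 is 10 (check: 4 × 10 = 40 ≡ 1 (mod 13))
Combine: y ≡ Σ r_i×M_i×(M_i⁻¹ mod m_i) = 14×13×4 + 7×17×10 = 728 + 1190 = 1918
1918 mod 221 = 150
y ≡ 150 (mod 221)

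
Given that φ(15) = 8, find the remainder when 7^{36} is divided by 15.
By Euler: 7^{8} ≡ 1 (mod 15) since gcd(7, 15) = 1. 36 = 4×8 + 4. So 7^{36} ≡ 7^{4} ≡ 1 (mod 15)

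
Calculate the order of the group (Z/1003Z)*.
928

Prime factorization: 1003 = 17 × 59
Using the formula φ(n) = n × Π(1 - 1/p) for each prime factor p:
φ(1003) = 1003 × (1 - 1/17) × (1 - 1/59)
φ(1003) = 928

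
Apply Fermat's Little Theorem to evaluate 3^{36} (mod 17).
13

By Fermat's Little Theorem, a^(p-1) ≡ 1 (mod p) for prime p and gcd(a, p) = 1
Here p = 17, so 3^16 ≡ 1 (mod 17)
We can reduce the exponent: 36 mod 16 = 4
So 3^36 ≡ 3^4 (mod 17)
Computing: 3^4 mod 17 = 13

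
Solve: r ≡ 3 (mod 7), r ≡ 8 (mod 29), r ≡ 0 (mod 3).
M = 7 × 29 × 3 = 609. M₁ = 87, y₁ ≡ 5 (mod 7). M₂ = 21, y₂ ≡ 18 (mod 29). M₃ = 203, y₃ ≡ 2 (mod 3). r = 3×87×5 + 8×21×18 + 0×203×2 ≡ 66 (mod 609)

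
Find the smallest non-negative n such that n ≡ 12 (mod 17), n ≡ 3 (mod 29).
148

Using the Chinese Remainder Theorem:
M = product of moduli = 493
For equation 1: M_1 = 29, 29 ≡ 12 (mod 17), inverse of 29 mod 17 is 10 (check: 12 × 10 = 120 ≡ 1 (mod 17))
For equation 2: M_2 = 17, 17 ≡ 17 (mod 29), inverse of 17 mod 29 is 12 (check: 17 × 12 = 204 ≡ 1 (mod 29))
Combine: n ≡ Σ r_i×M_i×(M_i⁻¹ mod m_i) = 12×29×10 + 3×17×12 = 3480 + 612 = 4092
4092 mod 493 = 148
n ≡ 148 (mod 493)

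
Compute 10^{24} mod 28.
8

Using successive squaring:
Binary expansion of 24: 11000
Powers of 10 mod 28 (each is the square of the previous):
  10^1 ≡ 10 (mod 28)
  10^2 ≡ 10² = 100 ≡ 16 (mod 28)
  10^4 ≡ 16² = 256 ≡ 4 (mod 28)
  10^8 ≡ 4² = 16 ≡ 16 (mod 28)
  10^16 ≡ 16² = 256 ≡ 4 (mod 28)
24 = 16 + 8, so 10^24 = 10^16 × 10^8 ≡ 4 × 16 (mod 28)
Multiplying step by step:
  4 × 16 = 64 ≡ 8 (mod 28)
Result: 10^24 ≡ 8 (mod 28)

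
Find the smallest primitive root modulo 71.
7

A primitive root g modulo p has order p-1 = 70
Prime divisors of 70: [2, 5, 7]
g is a primitive root iff g^(70/q) ≢ 1 (mod 71) for each prime divisor q
Testing small values:
  g = 2: 2^35 ≡ 1, 2^14 ≡ 54, 2^10 ≡ 30 (mod 71) → 2^35 ≡ 1, not primitive root
  g = 3: 3^35 ≡ 1, 3^14 ≡ 54, 3^10 ≡ 48 (mod 71) → 3^35 ≡ 1, not primitive root
  g = 4: 4^35 ≡ 1, 4^14 ≡ 5, 4^10 ≡ 48 (mod 71) → 4^35 ≡ 1, not primitive root
  g = 5: 5^35 ≡ 1, 5^14 ≡ 57, 5^10 ≡ 1 (mod 71) → 5^35 ≡ 1, not primitive root
  g = 6: 6^35 ≡ 1, 6^14 ≡ 5, 6^10 ≡ 20 (mod 71) → 6^35 ≡ 1, not primitive root
  g = 7: 7^35 ≡ 70, 7^14 ≡ 54, 7^10 ≡ 45 (mod 71) → none is 1, primitive root!
The smallest primitive root is 7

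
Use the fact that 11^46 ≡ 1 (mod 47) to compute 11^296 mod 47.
By Fermat: 11^{46} ≡ 1 (mod 47). 296 ≡ 20 (mod 46). So 11^{296} ≡ 11^{20} ≡ 25 (mod 47)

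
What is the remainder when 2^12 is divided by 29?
Using repeated squaring. 12 = 8 + 4 (binary 1100). Repeated squaring mod 29: 2^1 ≡ 2; 2^2 ≡ 2² = 4 ≡ 4; 2^4 ≡ 4² = 16 ≡ 16; 2^8 ≡ 16² = 256 ≡ 24. Multiply: 2^12 = 2^8 × 2^4 ≡ 24 × 16 (mod 29): 24 × 16 = 384 ≡ 7. So 2^12 ≡ 7 (mod 29).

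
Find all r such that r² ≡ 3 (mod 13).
The square roots of 3 mod 13 are 9 and 4. Verify: 9² = 81 ≡ 3 (mod 13)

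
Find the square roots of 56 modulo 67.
The square roots of 56 mod 67 are 49 and 18. Verify: 49² = 2401 ≡ 56 (mod 67)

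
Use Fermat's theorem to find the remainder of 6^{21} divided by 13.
5

By Fermat's Little Theorem, a^(p-1) ≡ 1 (mod p) for prime p and gcd(a, p) = 1
Here p = 13, so 6^12 ≡ 1 (mod 13)
We can reduce the exponent: 21 mod 12 = 9
So 6^21 ≡ 6^9 (mod 13)
Computing: 6^9 mod 13 = 5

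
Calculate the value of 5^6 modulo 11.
6 = 4 + 2 (binary 110). Repeated squaring mod 11: 5^1 ≡ 5; 5^2 ≡ 5² = 25 ≡ 3; 5^4 ≡ 3² = 9 ≡ 9. Multiply: 5^6 = 5^4 × 5^2 ≡ 9 × 3 (mod 11): 9 × 3 = 27 ≡ 5. So 5^6 ≡ 5 (mod 11).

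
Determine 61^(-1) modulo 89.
61^(-1) ≡ 54 (mod 89). Verification: 61 × 54 = 3294 ≡ 1 (mod 89)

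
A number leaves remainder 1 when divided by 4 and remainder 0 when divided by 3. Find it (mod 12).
M = 4 × 3 = 12. M₁ = 3, y₁ ≡ 3 (mod 4). M₂ = 4, y₂ ≡ 1 (mod 3). x = 1×3×3 + 0×4×1 ≡ 9 (mod 12)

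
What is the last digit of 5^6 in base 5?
5 ≡ 0 (mod 5). 6 = 4 + 2 (binary 110). Repeated squaring mod 5: 0^1 ≡ 0; 0^2 ≡ 0² = 0 ≡ 0; 0^4 ≡ 0² = 0 ≡ 0. Multiply: 5^6 ≡ 0^4 × 0^2 ≡ 0 × 0 (mod 5): 0 × 0 = 0 ≡ 0. So 5^6 ≡ 0 (mod 5).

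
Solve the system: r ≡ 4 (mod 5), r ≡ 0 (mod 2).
M = 5 × 2 = 10. M₁ = 2, y₁ ≡ 3 (mod 5). M₂ = 5, y₂ ≡ 1 (mod 2). r = 4×2×3 + 0×5×1 ≡ 4 (mod 10)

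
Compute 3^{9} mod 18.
9

Using successive squaring:
Binary expansion of 9: 1001
Powers of 3 mod 18 (each is the square of the previous):
  3^1 ≡ 3 (mod 18)
  3^2 ≡ 3² = 9 ≡ 9 (mod 18)
  3^4 ≡ 9² = 81 ≡ 9 (mod 18)
  3^8 ≡ 9² = 81 ≡ 9 (mod 18)
9 = 8 + 1, so 3^9 = 3^8 × 3^1 ≡ 9 × 3 (mod 18)
Multiplying step by step:
  9 × 3 = 27 ≡ 9 (mod 18)
Result: 3^9 ≡ 9 (mod 18)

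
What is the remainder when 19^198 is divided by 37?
Using Fermat: 19^{36} ≡ 1 (mod 37). 198 ≡ 18 (mod 36). So 19^{198} ≡ 19^{18} ≡ 36 (mod 37)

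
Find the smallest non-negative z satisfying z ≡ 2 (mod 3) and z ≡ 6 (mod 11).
M = 3 × 11 = 33. M₁ = 11, y₁ ≡ 2 (mod 3). M₂ = 3, y₂ ≡ 4 (mod 11). z = 2×11×2 + 6×3×4 ≡ 17 (mod 33)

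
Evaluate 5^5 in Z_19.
5 = 4 + 1 (binary 101). Repeated squaring mod 19: 5^1 ≡ 5; 5^2 ≡ 5² = 25 ≡ 6; 5^4 ≡ 6² = 36 ≡ 17. Multiply: 5^5 = 5^4 × 5^1 ≡ 17 × 5 (mod 19): 17 × 5 = 85 ≡ 9. So 5^5 ≡ 9 (mod 19).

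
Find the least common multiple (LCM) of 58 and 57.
3306

First find GCD(58, 57) using the Euclidean algorithm:
58 = 1 × 57 + 1
57 = 57 × 1 + 0
GCD(58, 57) = 1

LCM formula: LCM(a, b) = (a × b) / GCD(a, b)
LCM(58, 57) = (58 × 57) / 1
LCM(58, 57) = 3306 / 1
LCM(58, 57) = 3306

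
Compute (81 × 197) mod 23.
18

(81 × 197) = 15957
15957 mod 23 = 18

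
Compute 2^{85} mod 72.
56

Using successive squaring:
Binary expansion of 85: 1010101
Powers of 2 mod 72 (each is the square of the previous):
  2^1 ≡ 2 (mod 72)
  2^2 ≡ 2² = 4 ≡ 4 (mod 72)
  2^4 ≡ 4² = 16 ≡ 16 (mod 72)
  2^8 ≡ 16² = 256 ≡ 40 (mod 72)
  2^16 ≡ 40² = 1600 ≡ 16 (mod 72)
  2^32 ≡ 16² = 256 ≡ 40 (mod 72)
  2^64 ≡ 40² = 1600 ≡ 16 (mod 72)
85 = 64 + 16 + 4 + 1, so 2^85 = 2^64 × 2^16 × 2^4 × 2^1 ≡ 16 × 16 × 16 × 2 (mod 72)
Multiplying step by step:
  16 × 16 = 256 ≡ 40 (mod 72)
  40 × 16 = 640 ≡ 64 (mod 72)
  64 × 2 = 128 ≡ 56 (mod 72)
Result: 2^85 ≡ 56 (mod 72)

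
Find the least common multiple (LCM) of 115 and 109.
12535

First find GCD(115, 109) using the Euclidean algorithm:
115 = 1 × 109 + 6
109 = 18 × 6 + 1
6 = 6 × 1 + 0
GCD(115, 109) = 1

LCM formula: LCM(a, b) = (a × b) / GCD(a, b)
LCM(115, 109) = (115 × 109) / 1
LCM(115, 109) = 12535 / 1
LCM(115, 109) = 12535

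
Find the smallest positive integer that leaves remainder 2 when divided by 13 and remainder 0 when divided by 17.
M = 13 × 17 = 221. M₁ = 17, y₁ ≡ 10 (mod 13). M₂ = 13, y₂ ≡ 4 (mod 17). y = 2×17×10 + 0×13×4 ≡ 119 (mod 221). The smallest positive such number is 119.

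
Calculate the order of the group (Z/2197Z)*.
2028

Prime factorization: 2197 = 13^3
Using the formula φ(n) = n × Π(1 - 1/p) for each prime factor p:
φ(2197) = 2197 × (1 - 1/13)
φ(2197) = 2028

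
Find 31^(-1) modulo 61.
2

Using Extended Euclidean Algorithm:
gcd(31, 61) = 1
Bezout coefficients: 31 × 2 + 61 × -1 = 1
So 31 × 2 ≡ 1 (mod 61)
The inverse is 2 mod 61 = 2
Verification: 31 × 2 = 62 = 1 × 61 + 1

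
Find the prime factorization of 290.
2 × 5 × 29

Divide by primes starting from smallest:
290 ÷ 2 = 145
145 ÷ 5 = 29
29 ÷ 29 = 1

290 = 2 × 5 × 29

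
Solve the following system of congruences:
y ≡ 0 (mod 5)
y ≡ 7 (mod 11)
40

Using the Chinese Remainder Theorem:
M = product of moduli = 55
For equation 1: M_1 = 11, 11 ≡ 1 (mod 5), inverse of 11 mod 5 is 1 (check: 1 × 1 = 1 ≡ 1 (mod 5))
For equation 2: M_2 = 5, 5 ≡ 5 (mod 11), inverse of 5 mod 11 is 9 (check: 5 × 9 = 45 ≡ 1 (mod 11))
Combine: y ≡ Σ r_i×M_i×(M_i⁻¹ mod m_i) = 0×11×1 + 7×5×9 = 0 + 315 = 315
315 mod 55 = 40
y ≡ 40 (mod 55)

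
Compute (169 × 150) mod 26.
0

(169 × 150) = 25350
25350 mod 26 = 0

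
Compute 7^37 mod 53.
Using repeated squaring. 37 = 32 + 4 + 1 (binary 100101). Repeated squaring mod 53: 7^1 ≡ 7; 7^2 ≡ 7² = 49 ≡ 49; 7^4 ≡ 49² = 2401 ≡ 16; 7^8 ≡ 16² = 256 ≡ 44; 7^16 ≡ 44² = 1936 ≡ 28; 7^32 ≡ 28² = 784 ≡ 42. Multiply: 7^37 = 7^32 × 7^4 × 7^1 ≡ 42 × 16 × 7 (mod 53): 42 × 16 = 672 ≡ 36; 36 × 7 = 252 ≡ 40. So 7^37 ≡ 40 (mod 53).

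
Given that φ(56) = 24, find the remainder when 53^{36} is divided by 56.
By Euler: 53^{24} ≡ 1 (mod 56) since gcd(53, 56) = 1. 36 = 1×24 + 12. So 53^{36} ≡ 53^{12} ≡ 1 (mod 56)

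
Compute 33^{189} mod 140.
13

Using successive squaring:
Binary expansion of 189: 10111101
Powers of 33 mod 140 (each is the square of the previous):
  33^1 ≡ 33 (mod 140)
  33^2 ≡ 33² = 1089 ≡ 109 (mod 140)
  33^4 ≡ 109² = 11881 ≡ 121 (mod 140)
  33^8 ≡ 121² = 14641 ≡ 81 (mod 140)
  33^16 ≡ 81² = 6561 ≡ 121 (mod 140)
  33^32 ≡ 121² = 14641 ≡ 81 (mod 140)
  33^64 ≡ 81² = 6561 ≡ 121 (mod 140)
  33^128 ≡ 121² = 14641 ≡ 81 (mod 140)
189 = 128 + 32 + 16 + 8 + 4 + 1, so 33^189 = 33^128 × 33^32 × 33^16 × 33^8 × 33^4 × 33^1 ≡ 81 × 81 × 121 × 81 × 121 × 33 (mod 140)
Multiplying step by step:
  81 × 81 = 6561 ≡ 121 (mod 140)
  121 × 121 = 14641 ≡ 81 (mod 140)
  81 × 81 = 6561 ≡ 121 (mod 140)
  121 × 121 = 14641 ≡ 81 (mod 140)
  81 × 33 = 2673 ≡ 13 (mod 140)
Result: 33^189 ≡ 13 (mod 140)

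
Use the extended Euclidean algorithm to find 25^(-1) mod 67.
Extended GCD: 25(-8) + 67(3) = 1. So 25^(-1) ≡ 59 ≡ 59 (mod 67). Verify: 25 × 59 = 1475 ≡ 1 (mod 67)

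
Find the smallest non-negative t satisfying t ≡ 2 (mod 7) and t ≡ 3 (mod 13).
M = 7 × 13 = 91. M₁ = 13, y₁ ≡ 6 (mod 7). M₂ = 7, y₂ ≡ 2 (mod 13). t = 2×13×6 + 3×7×2 ≡ 16 (mod 91)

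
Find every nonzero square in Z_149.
QRs mod 149: {1, 4, 5, 6, 7, 9, 16, 17, 19, 20, 22, 24, 25, 26, 28, 29, 30, 31, 33, 35, 36, 37, 39, 42, 45, 46, 47, 49, 53, 54, 61, 63, 64, 67, 68, 69, 73, 76, 80, 81, 82, 85, 86, 88, 95, 96, 100, 102, 103, 104, 107, 110, 112, 113, 114, 116, 118, 119, 120, 121, 123, 124, 125, 127, 129, 130, 132, 133, 140, 142, 143, 144, 145, 148}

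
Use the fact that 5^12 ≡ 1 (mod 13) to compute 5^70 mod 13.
By Fermat: 5^{12} ≡ 1 (mod 13). 70 = 5×12 + 10. So 5^{70} ≡ 5^{10} ≡ 12 (mod 13)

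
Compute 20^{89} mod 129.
26

Using successive squaring:
Binary expansion of 89: 1011001
Powers of 20 mod 129 (each is the square of the previous):
  20^1 ≡ 20 (mod 129)
  20^2 ≡ 20² = 400 ≡ 13 (mod 129)
  20^4 ≡ 13² = 169 ≡ 40 (mod 129)
  20^8 ≡ 40² = 1600 ≡ 52 (mod 129)
  20^16 ≡ 52² = 2704 ≡ 124 (mod 129)
  20^32 ≡ 124² = 15376 ≡ 25 (mod 129)
  20^64 ≡ 25² = 625 ≡ 109 (mod 129)
89 = 64 + 16 + 8 + 1, so 20^89 = 20^64 × 20^16 × 20^8 × 20^1 ≡ 109 × 124 × 52 × 20 (mod 129)
Multiplying step by step:
  109 × 124 = 13516 ≡ 100 (mod 129)
  100 × 52 = 5200 ≡ 40 (mod 129)
  40 × 20 = 800 ≡ 26 (mod 129)
Result: 20^89 ≡ 26 (mod 129)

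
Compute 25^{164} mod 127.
47

Using successive squaring:
Binary expansion of 164: 10100100
Powers of 25 mod 127 (each is the square of the previous):
  25^1 ≡ 25 (mod 127)
  25^2 ≡ 25² = 625 ≡ 117 (mod 127)
  25^4 ≡ 117² = 13689 ≡ 100 (mod 127)
  25^8 ≡ 100² = 10000 ≡ 94 (mod 127)
  25^16 ≡ 94² = 8836 ≡ 73 (mod 127)
  25^32 ≡ 73² = 5329 ≡ 122 (mod 127)
  25^64 ≡ 122² = 14884 ≡ 25 (mod 127)
  25^128 ≡ 25² = 625 ≡ 117 (mod 127)
164 = 128 + 32 + 4, so 25^164 = 25^128 × 25^32 × 25^4 ≡ 117 × 122 × 100 (mod 127)
Multiplying step by step:
  117 × 122 = 14274 ≡ 50 (mod 127)
  50 × 100 = 5000 ≡ 47 (mod 127)
Result: 25^164 ≡ 47 (mod 127)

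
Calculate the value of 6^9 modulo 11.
9 = 8 + 1 (binary 1001). Repeated squaring mod 11: 6^1 ≡ 6; 6^2 ≡ 6² = 36 ≡ 3; 6^4 ≡ 3² = 9 ≡ 9; 6^8 ≡ 9² = 81 ≡ 4. Multiply: 6^9 = 6^8 × 6^1 ≡ 4 × 6 (mod 11): 4 × 6 = 24 ≡ 2. So 6^9 ≡ 2 (mod 11).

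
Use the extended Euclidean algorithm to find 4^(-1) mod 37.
Extended GCD: 4(-9) + 37(1) = 1. So 4^(-1) ≡ 28 ≡ 28 (mod 37). Verify: 4 × 28 = 112 ≡ 1 (mod 37)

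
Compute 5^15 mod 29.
Using repeated squaring. 15 = 8 + 4 + 2 + 1 (binary 1111). Repeated squaring mod 29: 5^1 ≡ 5; 5^2 ≡ 5² = 25 ≡ 25; 5^4 ≡ 25² = 625 ≡ 16; 5^8 ≡ 16² = 256 ≡ 24. Multiply: 5^15 = 5^8 × 5^4 × 5^2 × 5^1 ≡ 24 × 16 × 25 × 5 (mod 29): 24 × 16 = 384 ≡ 7; 7 × 25 = 175 ≡ 1; 1 × 5 = 5 ≡ 5. So 5^15 ≡ 5 (mod 29).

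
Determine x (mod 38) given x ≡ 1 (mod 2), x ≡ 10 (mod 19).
29

Using the Chinese Remainder Theorem:
M = product of moduli = 38
For equation 1: M_1 = 19, 19 ≡ 1 (mod 2), inverse of 19 mod 2 is 1 (check: 1 × 1 = 1 ≡ 1 (mod 2))
For equation 2: M_2 = 2, 2 ≡ 2 (mod 19), inverse of 2 mod 19 is 10 (check: 2 × 10 = 20 ≡ 1 (mod 19))
Combine: x ≡ Σ r_i×M_i×(M_i⁻¹ mod m_i) = 1×19×1 + 10×2×10 = 19 + 200 = 219
219 mod 38 = 29
x ≡ 29 (mod 38)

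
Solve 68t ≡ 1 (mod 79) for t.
43

Using Extended Euclidean Algorithm:
gcd(68, 79) = 1
Bezout coefficients: 68 × -36 + 79 × 31 = 1
So 68 × -36 ≡ 1 (mod 79)
The inverse is -36 mod 79 = 43
Verification: 68 × 43 = 2924 = 37 × 79 + 1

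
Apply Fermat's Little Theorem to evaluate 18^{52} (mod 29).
7

By Fermat's Little Theorem, a^(p-1) ≡ 1 (mod p) for prime p and gcd(a, p) = 1
Here p = 29, so 18^28 ≡ 1 (mod 29)
We can reduce the exponent: 52 mod 28 = 24
So 18^52 ≡ 18^24 (mod 29)
Computing: 18^24 mod 29 = 7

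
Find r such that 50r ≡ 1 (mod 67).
50^(-1) ≡ 63 (mod 67). Verification: 50 × 63 = 3150 ≡ 1 (mod 67)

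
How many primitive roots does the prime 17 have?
Number of primitive roots mod 17 = φ(16) = 8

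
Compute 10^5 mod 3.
10 ≡ 1 (mod 3). 5 = 4 + 1 (binary 101). Repeated squaring mod 3: 1^1 ≡ 1; 1^2 ≡ 1² = 1 ≡ 1; 1^4 ≡ 1² = 1 ≡ 1. Multiply: 10^5 ≡ 1^4 × 1^1 ≡ 1 × 1 (mod 3): 1 × 1 = 1 ≡ 1. So 10^5 ≡ 1 (mod 3).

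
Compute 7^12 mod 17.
Using repeated squaring. 12 = 8 + 4 (binary 1100). Repeated squaring mod 17: 7^1 ≡ 7; 7^2 ≡ 7² = 49 ≡ 15; 7^4 ≡ 15² = 225 ≡ 4; 7^8 ≡ 4² = 16 ≡ 16. Multiply: 7^12 = 7^8 × 7^4 ≡ 16 × 4 (mod 17): 16 × 4 = 64 ≡ 13. So 7^12 ≡ 13 (mod 17).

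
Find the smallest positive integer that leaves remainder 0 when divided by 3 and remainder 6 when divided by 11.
M = 3 × 11 = 33. M₁ = 11, y₁ ≡ 2 (mod 3). M₂ = 3, y₂ ≡ 4 (mod 11). m = 0×11×2 + 6×3×4 ≡ 6 (mod 33). The smallest positive such number is 6.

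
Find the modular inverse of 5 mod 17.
5^(-1) ≡ 7 (mod 17). Verification: 5 × 7 = 35 ≡ 1 (mod 17)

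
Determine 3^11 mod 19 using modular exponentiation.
Using repeated squaring. 11 = 8 + 2 + 1 (binary 1011). Repeated squaring mod 19: 3^1 ≡ 3; 3^2 ≡ 3² = 9 ≡ 9; 3^4 ≡ 9² = 81 ≡ 5; 3^8 ≡ 5² = 25 ≡ 6. Multiply: 3^11 = 3^8 × 3^2 × 3^1 ≡ 6 × 9 × 3 (mod 19): 6 × 9 = 54 ≡ 16; 16 × 3 = 48 ≡ 10. So 3^11 ≡ 10 (mod 19).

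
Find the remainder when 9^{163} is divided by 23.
By Fermat: 9^{22} ≡ 1 (mod 23). 163 = 7×22 + 9. So 9^{163} ≡ 9^{9} ≡ 2 (mod 23)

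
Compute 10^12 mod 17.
Using repeated squaring. 12 = 8 + 4 (binary 1100). Repeated squaring mod 17: 10^1 ≡ 10; 10^2 ≡ 10² = 100 ≡ 15; 10^4 ≡ 15² = 225 ≡ 4; 10^8 ≡ 4² = 16 ≡ 16. Multiply: 10^12 = 10^8 × 10^4 ≡ 16 × 4 (mod 17): 16 × 4 = 64 ≡ 13. So 10^12 ≡ 13 (mod 17).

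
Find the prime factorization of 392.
2^3 × 7^2

Divide by primes starting from smallest:
392 ÷ 2 = 196
196 ÷ 2 = 98
98 ÷ 2 = 49
49 ÷ 7 = 7
7 ÷ 7 = 1

392 = 2^3 × 7^2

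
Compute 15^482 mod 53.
Using Fermat: 15^{52} ≡ 1 (mod 53). 482 ≡ 14 (mod 52). So 15^{482} ≡ 15^{14} ≡ 15 (mod 53)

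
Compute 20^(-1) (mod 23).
20^(-1) ≡ 15 (mod 23). Verification: 20 × 15 = 300 ≡ 1 (mod 23)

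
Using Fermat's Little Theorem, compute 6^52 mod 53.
By Fermat's Little Theorem, 6^{52} ≡ 1 (mod 53) since 53 is prime and gcd(6, 53) = 1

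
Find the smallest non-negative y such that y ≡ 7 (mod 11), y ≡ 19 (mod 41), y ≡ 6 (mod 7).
1987

Using the Chinese Remainder Theorem:
M = product of moduli = 3157
For equation 1: M_1 = 287, 287 ≡ 1 (mod 11), inverse of 287 mod 11 is 1 (check: 1 × 1 = 1 ≡ 1 (mod 11))
For equation 2: M_2 = 77, 77 ≡ 36 (mod 41), inverse of 77 mod 41 is 8 (check: 36 × 8 = 288 ≡ 1 (mod 41))
For equation 3: M_3 = 451, 451 ≡ 3 (mod 7), inverse of 451 mod 7 is 5 (check: 3 × 5 = 15 ≡ 1 (mod 7))
Combine: y ≡ Σ r_i×M_i×(M_i⁻¹ mod m_i) = 7×287×1 + 19×77×8 + 6×451×5 = 2009 + 11704 + 13530 = 27243
27243 mod 3157 = 1987
y ≡ 1987 (mod 3157)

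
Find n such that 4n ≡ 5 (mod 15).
5

Since gcd(4, 15) = 1 divides 5, a solution exists.
Multiply both sides by the inverse of 4 mod 15:
  4^(-1) mod 15 = 4
  x ≡ 4 × 5 ≡ 20 ≡ 5 (mod 15)
Verification: 4 × 5 = 20 = 1 × 15 + 5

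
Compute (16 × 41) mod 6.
2

(16 × 41) = 656
656 mod 6 = 2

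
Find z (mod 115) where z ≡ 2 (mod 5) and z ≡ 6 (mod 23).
M = 5 × 23 = 115. M₁ = 23, y₁ ≡ 2 (mod 5). M₂ = 5, y₂ ≡ 14 (mod 23). z = 2×23×2 + 6×5×14 ≡ 52 (mod 115)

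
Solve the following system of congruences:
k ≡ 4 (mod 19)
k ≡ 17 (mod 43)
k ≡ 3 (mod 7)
5134

Using the Chinese Remainder Theorem:
M = product of moduli = 5719
For equation 1: M_1 = 301, 301 ≡ 16 (mod 19), inverse of 301 mod 19 is 6 (check: 16 × 6 = 96 ≡ 1 (mod 19))
For equation 2: M_2 = 133, 133 ≡ 4 (mod 43), inverse of 133 mod 43 is 11 (check: 4 × 11 = 44 ≡ 1 (mod 43))
For equation 3: M_3 = 817, 817 ≡ 5 (mod 7), inverse of 817 mod 7 is 3 (check: 5 × 3 = 15 ≡ 1 (mod 7))
Combine: k ≡ Σ r_i×M_i×(M_i⁻¹ mod m_i) = 4×301×6 + 17×133×11 + 3×817×3 = 7224 + 24871 + 7353 = 39448
39448 mod 5719 = 5134
k ≡ 5134 (mod 5719)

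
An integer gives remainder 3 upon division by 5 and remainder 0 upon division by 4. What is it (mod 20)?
M = 5 × 4 = 20. M₁ = 4, y₁ ≡ 4 (mod 5). M₂ = 5, y₂ ≡ 1 (mod 4). m = 3×4×4 + 0×5×1 ≡ 8 (mod 20). The smallest positive such number is 8.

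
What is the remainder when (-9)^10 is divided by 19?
(-9) ≡ 10 (mod 19). 10 = 8 + 2 (binary 1010). Repeated squaring mod 19: 10^1 ≡ 10; 10^2 ≡ 10² = 100 ≡ 5; 10^4 ≡ 5² = 25 ≡ 6; 10^8 ≡ 6² = 36 ≡ 17. Multiply: (-9)^10 ≡ 10^8 × 10^2 ≡ 17 × 5 (mod 19): 17 × 5 = 85 ≡ 9. So (-9)^10 ≡ 9 (mod 19).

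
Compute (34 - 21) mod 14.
13

(34 - 21) = 13
13 mod 14 = 13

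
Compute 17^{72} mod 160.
1

Using successive squaring:
Binary expansion of 72: 1001000
Powers of 17 mod 160 (each is the square of the previous):
  17^1 ≡ 17 (mod 160)
  17^2 ≡ 17² = 289 ≡ 129 (mod 160)
  17^4 ≡ 129² = 16641 ≡ 1 (mod 160)
  17^8 ≡ 1² = 1 ≡ 1 (mod 160)
  17^16 ≡ 1² = 1 ≡ 1 (mod 160)
  17^32 ≡ 1² = 1 ≡ 1 (mod 160)
  17^64 ≡ 1² = 1 ≡ 1 (mod 160)
72 = 64 + 8, so 17^72 = 17^64 × 17^8 ≡ 1 × 1 (mod 160)
Multiplying step by step:
  1 × 1 = 1 ≡ 1 (mod 160)
Result: 17^72 ≡ 1 (mod 160)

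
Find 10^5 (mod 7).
10 ≡ 3 (mod 7). 5 = 4 + 1 (binary 101). Repeated squaring mod 7: 3^1 ≡ 3; 3^2 ≡ 3² = 9 ≡ 2; 3^4 ≡ 2² = 4 ≡ 4. Multiply: 10^5 ≡ 3^4 × 3^1 ≡ 4 × 3 (mod 7): 4 × 3 = 12 ≡ 5. So 10^5 ≡ 5 (mod 7).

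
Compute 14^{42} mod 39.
1

Using successive squaring:
Binary expansion of 42: 101010
Powers of 14 mod 39 (each is the square of the previous):
  14^1 ≡ 14 (mod 39)
  14^2 ≡ 14² = 196 ≡ 1 (mod 39)
  14^4 ≡ 1² = 1 ≡ 1 (mod 39)
  14^8 ≡ 1² = 1 ≡ 1 (mod 39)
  14^16 ≡ 1² = 1 ≡ 1 (mod 39)
  14^32 ≡ 1² = 1 ≡ 1 (mod 39)
42 = 32 + 8 + 2, so 14^42 = 14^32 × 14^8 × 14^2 ≡ 1 × 1 × 1 (mod 39)
Multiplying step by step:
  1 × 1 = 1 ≡ 1 (mod 39)
  1 × 1 = 1 ≡ 1 (mod 39)
Result: 14^42 ≡ 1 (mod 39)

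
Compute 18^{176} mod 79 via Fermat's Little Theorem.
52

By Fermat's Little Theorem, a^(p-1) ≡ 1 (mod p) for prime p and gcd(a, p) = 1
Here p = 79, so 18^78 ≡ 1 (mod 79)
We can reduce the exponent: 176 mod 78 = 20
So 18^176 ≡ 18^20 (mod 79)
Computing: 18^20 mod 79 = 52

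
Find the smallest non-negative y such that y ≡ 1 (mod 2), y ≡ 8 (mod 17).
25

Using the Chinese Remainder Theorem:
M = product of moduli = 34
For equation 1: M_1 = 17, 17 ≡ 1 (mod 2), inverse of 17 mod 2 is 1 (check: 1 × 1 = 1 ≡ 1 (mod 2))
For equation 2: M_2 = 2, 2 ≡ 2 (mod 17), inverse of 2 mod 17 is 9 (check: 2 × 9 = 18 ≡ 1 (mod 17))
Combine: y ≡ Σ r_i×M_i×(M_i⁻¹ mod m_i) = 1×17×1 + 8×2×9 = 17 + 144 = 161
161 mod 34 = 25
y ≡ 25 (mod 34)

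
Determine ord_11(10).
Powers of 10 mod 11: 10^1≡10, 10^2≡1. Order = 2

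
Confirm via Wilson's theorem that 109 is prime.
(108)! mod 109 = 108. Since this equals -1 (mod 109), Wilson confirms 109 is prime.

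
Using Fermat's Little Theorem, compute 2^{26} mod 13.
4

By Fermat's Little Theorem, a^(p-1) ≡ 1 (mod p) for prime p and gcd(a, p) = 1
Here p = 13, so 2^12 ≡ 1 (mod 13)
We can reduce the exponent: 26 mod 12 = 2
So 2^26 ≡ 2^2 (mod 13)
Computing: 2^2 mod 13 = 4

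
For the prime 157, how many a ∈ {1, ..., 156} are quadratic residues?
For prime 157, there are (p-1)/2 = (157-1)/2 = 78 quadratic residues (excluding 0).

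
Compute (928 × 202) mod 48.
16

(928 × 202) = 187456
187456 mod 48 = 16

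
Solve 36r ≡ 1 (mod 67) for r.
36^(-1) ≡ 54 (mod 67). Verification: 36 × 54 = 1944 ≡ 1 (mod 67)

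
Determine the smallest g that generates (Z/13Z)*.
2

A primitive root g modulo p has order p-1 = 12
Prime divisors of 12: [2, 3]
g is a primitive root iff g^(12/q) ≢ 1 (mod 13) for each prime divisor q
Testing small values:
  g = 2: 2^6 ≡ 12, 2^4 ≡ 3 (mod 13) → none is 1, primitive root!
The smallest primitive root is 2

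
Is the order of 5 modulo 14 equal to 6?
Yes, ord_14(5) = 6.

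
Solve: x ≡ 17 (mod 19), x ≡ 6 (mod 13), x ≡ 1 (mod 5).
M = 19 × 13 × 5 = 1235. M₁ = 65, y₁ ≡ 12 (mod 19). M₂ = 95, y₂ ≡ 10 (mod 13). M₃ = 247, y₃ ≡ 3 (mod 5). x = 17×65×12 + 6×95×10 + 1×247×3 ≡ 1176 (mod 1235)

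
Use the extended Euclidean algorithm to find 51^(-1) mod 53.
Extended GCD: 51(26) + 53(-25) = 1. So 51^(-1) ≡ 26 ≡ 26 (mod 53). Verify: 51 × 26 = 1326 ≡ 1 (mod 53)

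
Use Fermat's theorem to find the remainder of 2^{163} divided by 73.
2

By Fermat's Little Theorem, a^(p-1) ≡ 1 (mod p) for prime p and gcd(a, p) = 1
Here p = 73, so 2^72 ≡ 1 (mod 73)
We can reduce the exponent: 163 mod 72 = 19
So 2^163 ≡ 2^19 (mod 73)
Computing: 2^19 mod 73 = 2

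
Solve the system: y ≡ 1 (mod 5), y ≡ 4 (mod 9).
M = 5 × 9 = 45. M₁ = 9, y₁ ≡ 4 (mod 5). M₂ = 5, y₂ ≡ 2 (mod 9). y = 1×9×4 + 4×5×2 ≡ 31 (mod 45)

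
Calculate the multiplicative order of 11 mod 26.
Powers of 11 mod 26: 11^1≡11, 11^2≡17, 11^3≡5, 11^4≡3, 11^5≡7, 11^6≡25, 11^7≡15, 11^8≡9, 11^9≡21, 11^10≡23, 11^11≡19, 11^12≡1. Order = 12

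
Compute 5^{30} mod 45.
10

Using successive squaring:
Binary expansion of 30: 11110
Powers of 5 mod 45 (each is the square of the previous):
  5^1 ≡ 5 (mod 45)
  5^2 ≡ 5² = 25 ≡ 25 (mod 45)
  5^4 ≡ 25² = 625 ≡ 40 (mod 45)
  5^8 ≡ 40² = 1600 ≡ 25 (mod 45)
  5^16 ≡ 25² = 625 ≡ 40 (mod 45)
30 = 16 + 8 + 4 + 2, so 5^30 = 5^16 × 5^8 × 5^4 × 5^2 ≡ 40 × 25 × 40 × 25 (mod 45)
Multiplying step by step:
  40 × 25 = 1000 ≡ 10 (mod 45)
  10 × 40 = 400 ≡ 40 (mod 45)
  40 × 25 = 1000 ≡ 10 (mod 45)
Result: 5^30 ≡ 10 (mod 45)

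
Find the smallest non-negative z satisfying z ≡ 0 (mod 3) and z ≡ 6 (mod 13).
M = 3 × 13 = 39. M₁ = 13, y₁ ≡ 1 (mod 3). M₂ = 3, y₂ ≡ 9 (mod 13). z = 0×13×1 + 6×3×9 ≡ 6 (mod 39)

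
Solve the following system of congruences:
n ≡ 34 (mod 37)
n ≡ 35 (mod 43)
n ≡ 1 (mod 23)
30522

Using the Chinese Remainder Theorem:
M = product of moduli = 36593
For equation 1: M_1 = 989, 989 ≡ 27 (mod 37), inverse of 989 mod 37 is 11 (check: 27 × 11 = 297 ≡ 1 (mod 37))
For equation 2: M_2 = 851, 851 ≡ 34 (mod 43), inverse of 851 mod 43 is 19 (check: 34 × 19 = 646 ≡ 1 (mod 43))
For equation 3: M_3 = 1591, 1591 ≡ 4 (mod 23), inverse of 1591 mod 23 is 6 (check: 4 × 6 = 24 ≡ 1 (mod 23))
Combine: n ≡ Σ r_i×M_i×(M_i⁻¹ mod m_i) = 34×989×11 + 35×851×19 + 1×1591×6 = 369886 + 565915 + 9546 = 945347
945347 mod 36593 = 30522
n ≡ 30522 (mod 36593)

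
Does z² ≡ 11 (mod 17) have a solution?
By Euler's criterion: 11^{8} ≡ 16 (mod 17). Since this equals -1 (≡ 16), 11 is not a QR.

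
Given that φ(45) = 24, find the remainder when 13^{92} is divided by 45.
By Euler: 13^{24} ≡ 1 (mod 45) since gcd(13, 45) = 1. 92 = 3×24 + 20. So 13^{92} ≡ 13^{20} ≡ 16 (mod 45)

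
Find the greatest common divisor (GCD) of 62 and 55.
1

Using the Euclidean algorithm:
62 = 1 × 55 + 7
55 = 7 × 7 + 6
7 = 1 × 6 + 1
6 = 6 × 1 + 0

GCD(62, 55) = 1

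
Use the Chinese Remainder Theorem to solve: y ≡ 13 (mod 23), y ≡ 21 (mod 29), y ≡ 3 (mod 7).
3762

Using the Chinese Remainder Theorem:
M = product of moduli = 4669
For equation 1: M_1 = 203, 203 ≡ 19 (mod 23), inverse of 203 mod 23 is 17 (check: 19 × 17 = 323 ≡ 1 (mod 23))
For equation 2: M_2 = 161, 161 ≡ 16 (mod 29), inverse of 161 mod 29 is 20 (check: 16 × 20 = 320 ≡ 1 (mod 29))
For equation 3: M_3 = 667, 667 ≡ 2 (mod 7), inverse of 667 mod 7 is 4 (check: 2 × 4 = 8 ≡ 1 (mod 7))
Combine: y ≡ Σ r_i×M_i×(M_i⁻¹ mod m_i) = 13×203×17 + 21×161×20 + 3×667×4 = 44863 + 67620 + 8004 = 120487
120487 mod 4669 = 3762
y ≡ 3762 (mod 4669)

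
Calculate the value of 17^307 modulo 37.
Using Fermat: 17^{36} ≡ 1 (mod 37). 307 ≡ 19 (mod 36). So 17^{307} ≡ 17^{19} ≡ 20 (mod 37)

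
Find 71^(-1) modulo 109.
43

Using Extended Euclidean Algorithm:
gcd(71, 109) = 1
Bezout coefficients: 71 × 43 + 109 × -28 = 1
So 71 × 43 ≡ 1 (mod 109)
The inverse is 43 mod 109 = 43
Verification: 71 × 43 = 3053 = 28 × 109 + 1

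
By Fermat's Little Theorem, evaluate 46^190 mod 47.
By Fermat: 46^{46} ≡ 1 (mod 47). 190 = 4×46 + 6. So 46^{190} ≡ 46^{6} ≡ 1 (mod 47)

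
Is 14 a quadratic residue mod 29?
By Euler's criterion: 14^{14} ≡ 28 (mod 29). Since this equals -1 (≡ 28), 14 is not a QR.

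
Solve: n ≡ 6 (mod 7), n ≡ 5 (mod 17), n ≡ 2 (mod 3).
M = 7 × 17 × 3 = 357. M₁ = 51, y₁ ≡ 4 (mod 7). M₂ = 21, y₂ ≡ 13 (mod 17). M₃ = 119, y₃ ≡ 2 (mod 3). n = 6×51×4 + 5×21×13 + 2×119×2 ≡ 209 (mod 357)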